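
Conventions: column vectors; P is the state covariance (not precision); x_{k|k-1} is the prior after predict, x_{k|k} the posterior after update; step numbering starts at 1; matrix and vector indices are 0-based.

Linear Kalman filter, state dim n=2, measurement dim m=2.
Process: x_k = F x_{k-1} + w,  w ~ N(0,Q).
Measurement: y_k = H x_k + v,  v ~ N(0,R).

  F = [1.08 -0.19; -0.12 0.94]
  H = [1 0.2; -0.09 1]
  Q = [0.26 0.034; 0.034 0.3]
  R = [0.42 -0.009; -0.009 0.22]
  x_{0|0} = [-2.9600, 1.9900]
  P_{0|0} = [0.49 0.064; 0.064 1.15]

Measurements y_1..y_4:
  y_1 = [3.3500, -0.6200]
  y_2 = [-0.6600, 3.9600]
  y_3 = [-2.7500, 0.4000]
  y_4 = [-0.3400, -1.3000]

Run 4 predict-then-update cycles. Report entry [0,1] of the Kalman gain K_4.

K[0,1] = -0.1211

step 1: x^-=[-3.5749, 2.2258]  P^-=[0.8468 -0.1685; -0.1685 1.3088]  S=[1.2518 0.0111; 0.0111 1.5659]  K=[0.6510 -0.1609; 0.0670 0.8450]  nu=[6.4797, -3.1675]  x^+=[1.1529, -0.0164]  P^+=[0.2781 -0.0162; -0.0162 0.1838]
step 2: x^-=[1.2483, -0.1537]  P^-=[0.5977 -0.0517; -0.0517 0.4701]  S=[1.0158 -0.0196; -0.0196 0.7042]  K=[0.5756 -0.1338; 0.0547 0.6756]  nu=[-1.8775, 4.2261]  x^+=[-0.3981, 2.5990]  P^+=[0.2455 -0.0125; -0.0125 0.1470]
step 3: x^-=[-0.9237, 2.4908]  P^-=[0.5568 -0.0371; -0.0371 0.4363]  S=[0.9794 -0.0083; -0.0083 0.6675]  K=[0.5599 -0.1237; 0.0568 0.6593]  nu=[-2.3245, -2.1739]  x^+=[-1.9562, 0.9254]  P^+=[0.2384 -0.0108; -0.0108 0.1436]
step 4: x^-=[-2.2885, 1.1046]  P^-=[0.5477 -0.0337; -0.0337 0.4327]  S=[0.9715 -0.0049; -0.0049 0.6632]  K=[0.5562 -0.1211; 0.0577 0.6575]  nu=[1.7276, -2.6106]  x^+=[-1.0115, -0.5121]  P^+=[0.2368 -0.0103; -0.0103 0.1432]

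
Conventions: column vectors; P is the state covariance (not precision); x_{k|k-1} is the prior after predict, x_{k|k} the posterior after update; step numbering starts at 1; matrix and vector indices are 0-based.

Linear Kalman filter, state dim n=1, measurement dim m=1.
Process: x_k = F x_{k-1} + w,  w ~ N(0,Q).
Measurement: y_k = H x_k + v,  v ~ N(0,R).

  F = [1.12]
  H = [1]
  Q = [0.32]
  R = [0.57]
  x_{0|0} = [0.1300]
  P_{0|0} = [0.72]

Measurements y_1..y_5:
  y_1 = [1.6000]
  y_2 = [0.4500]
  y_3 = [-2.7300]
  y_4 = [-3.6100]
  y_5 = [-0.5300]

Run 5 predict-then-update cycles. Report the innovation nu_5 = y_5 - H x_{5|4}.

innov = [2.3705]

step 1: x^-=[0.1456]  P^-=[1.2232]  S=[1.7932]  K=[0.6821]  nu=[1.4544]  x^+=[1.1377]  P^+=[0.3888]
step 2: x^-=[1.2742]  P^-=[0.8077]  S=[1.3777]  K=[0.5863]  nu=[-0.8242]  x^+=[0.7910]  P^+=[0.3342]
step 3: x^-=[0.8859]  P^-=[0.7392]  S=[1.3092]  K=[0.5646]  nu=[-3.6159]  x^+=[-1.1557]  P^+=[0.3218]
step 4: x^-=[-1.2944]  P^-=[0.7237]  S=[1.2937]  K=[0.5594]  nu=[-2.3156]  x^+=[-2.5897]  P^+=[0.3189]
step 5: x^-=[-2.9005]  P^-=[0.7200]  S=[1.2900]  K=[0.5581]  nu=[2.3705]  x^+=[-1.5775]  P^+=[0.3181]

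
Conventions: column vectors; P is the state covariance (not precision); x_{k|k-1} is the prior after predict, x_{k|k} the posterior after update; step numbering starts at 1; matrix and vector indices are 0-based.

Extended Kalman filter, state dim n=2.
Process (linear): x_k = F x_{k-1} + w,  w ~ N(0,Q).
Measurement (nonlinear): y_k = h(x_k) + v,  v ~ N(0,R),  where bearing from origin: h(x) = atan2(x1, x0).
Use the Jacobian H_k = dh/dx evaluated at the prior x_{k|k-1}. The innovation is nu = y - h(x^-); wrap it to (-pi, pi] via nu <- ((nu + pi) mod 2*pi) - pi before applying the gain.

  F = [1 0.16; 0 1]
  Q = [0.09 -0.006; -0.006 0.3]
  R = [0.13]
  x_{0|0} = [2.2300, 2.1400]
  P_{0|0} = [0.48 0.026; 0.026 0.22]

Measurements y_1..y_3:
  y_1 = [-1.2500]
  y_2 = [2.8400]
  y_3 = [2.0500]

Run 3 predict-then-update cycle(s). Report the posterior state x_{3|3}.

step 1: x^-=[2.5724, 2.1400]  P^-=[0.5840 0.0552; 0.0552 0.5200]  H_jac=[-0.1911 0.2297]  S=[0.1739]  K=[-0.5688; 0.6262]  nu=[-1.9439]  x^+=[3.6780, 0.9227]  P^+=[0.5277 0.1171; 0.1171 0.4518]
step 2: x^-=[3.8257, 0.9227]  P^-=[0.6667 0.1834; 0.1834 0.7518]  H_jac=[-0.0596 0.2470]  S=[0.1728]  K=[0.0323; 1.0112]  nu=[2.6033]  x^+=[3.9098, 3.5553]  P^+=[0.6666 0.1778; 0.1778 0.5751]
step 3: x^-=[4.4787, 3.5553]  P^-=[0.8282 0.2638; 0.2638 0.8751]  H_jac=[-0.1087 0.1370]  S=[0.1484]  K=[-0.3634; 0.6146]  nu=[1.3790]  x^+=[3.9775, 4.4028]  P^+=[0.8086 0.2969; 0.2969 0.8190]

x_post = [3.9775, 4.4028]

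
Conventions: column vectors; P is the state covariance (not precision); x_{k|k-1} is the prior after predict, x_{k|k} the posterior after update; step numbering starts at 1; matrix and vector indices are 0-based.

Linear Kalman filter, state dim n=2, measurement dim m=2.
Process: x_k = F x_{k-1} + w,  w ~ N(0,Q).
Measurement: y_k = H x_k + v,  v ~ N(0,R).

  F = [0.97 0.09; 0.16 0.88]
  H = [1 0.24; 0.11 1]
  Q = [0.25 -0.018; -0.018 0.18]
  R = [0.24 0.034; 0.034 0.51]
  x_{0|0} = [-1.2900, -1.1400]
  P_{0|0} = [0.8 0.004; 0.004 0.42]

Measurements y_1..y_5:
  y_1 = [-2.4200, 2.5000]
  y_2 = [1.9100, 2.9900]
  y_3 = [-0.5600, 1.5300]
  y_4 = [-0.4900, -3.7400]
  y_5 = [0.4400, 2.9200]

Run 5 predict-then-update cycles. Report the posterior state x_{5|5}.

step 1: x^-=[-1.3539, -1.2096]  P^-=[1.0068 0.1429; 0.1429 0.5269]  S=[1.3458 0.4179; 0.4179 1.0805]  K=[0.7964 -0.0732; 0.0503 0.4827]  nu=[-0.7758, 3.8585]  x^+=[-2.2543, 0.6140]  P^+=[0.1963 -0.0319; -0.0319 0.2514]
step 2: x^-=[-2.1314, 0.1797]  P^-=[0.4312 0.0047; 0.0047 0.3707]  S=[0.6948 0.1752; 0.1752 0.8870]  K=[0.6392 -0.0675; 0.0308 0.4125]  nu=[3.9983, 3.0448]  x^+=[0.2189, 1.5588]  P^+=[0.1583 -0.0301; -0.0301 0.2147]
step 3: x^-=[0.3526, 1.4067]  P^-=[0.3955 -0.0026; -0.0026 0.3419]  S=[0.6539 0.1569; 0.1569 0.8561]  K=[0.6196 -0.0657; 0.0270 0.3940]  nu=[-1.2502, 0.0845]  x^+=[-0.4276, 1.4063]  P^+=[0.1535 -0.0294; -0.0294 0.2051]
step 4: x^-=[-0.2882, 1.1691]  P^-=[0.3910 -0.0034; -0.0034 0.3345]  S=[0.6486 0.1538; 0.1538 0.8485]  K=[0.6170 -0.0652; 0.0263 0.3890]  nu=[-0.4824, -4.8774]  x^+=[-0.2680, -0.7410]  P^+=[0.1528 -0.0291; -0.0291 0.2025]
step 5: x^-=[-0.3267, -0.6950]  P^-=[0.3904 -0.0035; -0.0035 0.3325]  S=[0.6479 0.1532; 0.1532 0.8465]  K=[0.6166 -0.0650; 0.0262 0.3877]  nu=[0.9335, 3.6509]  x^+=[0.0118, 0.7447]  P^+=[0.1527 -0.0290; -0.0290 0.2018]

x_post = [0.0118, 0.7447]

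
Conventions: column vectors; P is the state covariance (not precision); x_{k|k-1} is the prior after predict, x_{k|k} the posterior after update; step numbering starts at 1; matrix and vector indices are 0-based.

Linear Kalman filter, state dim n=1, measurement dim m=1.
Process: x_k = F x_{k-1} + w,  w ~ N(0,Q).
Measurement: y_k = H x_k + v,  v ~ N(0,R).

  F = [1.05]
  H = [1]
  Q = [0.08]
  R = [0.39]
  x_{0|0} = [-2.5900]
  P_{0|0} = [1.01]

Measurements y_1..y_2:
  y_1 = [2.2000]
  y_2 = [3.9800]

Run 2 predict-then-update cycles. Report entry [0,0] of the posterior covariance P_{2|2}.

step 1: x^-=[-2.7195]  P^-=[1.1935]  S=[1.5835]  K=[0.7537]  nu=[4.9195]  x^+=[0.9884]  P^+=[0.2939]
step 2: x^-=[1.0378]  P^-=[0.4041]  S=[0.7941]  K=[0.5089]  nu=[2.9422]  x^+=[2.5350]  P^+=[0.1985]

P_post[0,0] = 0.1985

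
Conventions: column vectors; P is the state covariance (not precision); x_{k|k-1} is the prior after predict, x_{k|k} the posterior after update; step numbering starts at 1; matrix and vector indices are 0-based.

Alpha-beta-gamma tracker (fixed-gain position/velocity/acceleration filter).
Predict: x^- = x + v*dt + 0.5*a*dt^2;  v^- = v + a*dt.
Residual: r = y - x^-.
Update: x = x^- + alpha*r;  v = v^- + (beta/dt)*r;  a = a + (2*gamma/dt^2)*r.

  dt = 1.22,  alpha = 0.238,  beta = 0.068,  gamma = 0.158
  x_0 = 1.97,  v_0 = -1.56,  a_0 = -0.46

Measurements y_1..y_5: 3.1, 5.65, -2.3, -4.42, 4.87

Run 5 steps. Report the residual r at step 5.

resid = 2.1301

step 1: x_pred=-0.2755  r=3.3755  x^+=0.5278  v^+=-1.9331  a^+=0.2567
step 2: x_pred=-1.6395  r=7.2895  x^+=0.0954  v^+=-1.2136  a^+=1.8043
step 3: x_pred=-0.0425  r=-2.2575  x^+=-0.5798  v^+=0.8617  a^+=1.3250
step 4: x_pred=1.4576  r=-5.8776  x^+=0.0587  v^+=2.1506  a^+=0.0771
step 5: x_pred=2.7399  r=2.1301  x^+=3.2469  v^+=2.3634  a^+=0.5294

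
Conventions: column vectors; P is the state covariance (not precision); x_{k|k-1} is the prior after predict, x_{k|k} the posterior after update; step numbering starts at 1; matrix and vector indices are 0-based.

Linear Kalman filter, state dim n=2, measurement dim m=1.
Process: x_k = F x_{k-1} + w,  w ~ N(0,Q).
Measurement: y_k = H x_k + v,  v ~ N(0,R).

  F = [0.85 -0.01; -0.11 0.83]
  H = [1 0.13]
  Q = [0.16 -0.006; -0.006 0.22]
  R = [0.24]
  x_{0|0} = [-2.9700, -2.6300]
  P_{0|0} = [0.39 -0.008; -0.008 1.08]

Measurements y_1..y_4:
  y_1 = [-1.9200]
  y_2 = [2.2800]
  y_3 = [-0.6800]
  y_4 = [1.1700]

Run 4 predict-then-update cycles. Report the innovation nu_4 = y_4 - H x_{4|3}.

step 1: x^-=[-2.4982, -1.8562]  P^-=[0.4420 -0.0571; -0.0571 0.9702]  S=[0.6836]  K=[0.6358; 0.1010]  nu=[0.8195]  x^+=[-1.9772, -1.7734]  P^+=[0.1657 -0.1010; -0.1010 0.9632]
step 2: x^-=[-1.6629, -1.2545]  P^-=[0.2815 -0.1008; -0.1008 0.9040]  S=[0.5106]  K=[0.5257; 0.0327]  nu=[4.1059]  x^+=[0.4957, -1.1203]  P^+=[0.1404 -0.1096; -0.1096 0.9035]
step 3: x^-=[0.4325, -0.9844]  P^-=[0.2634 -0.1041; -0.1041 0.8641]  S=[0.4910]  K=[0.5090; 0.0168]  nu=[-0.9846]  x^+=[-0.0686, -1.0009]  P^+=[0.1362 -0.1083; -0.1083 0.8640]
step 4: x^-=[-0.0483, -0.8232]  P^-=[0.2604 -0.1024; -0.1024 0.8366]  S=[0.4879]  K=[0.5064; 0.0130]  nu=[1.3253]  x^+=[0.6228, -0.8060]  P^+=[0.1353 -0.1056; -0.1056 0.8365]

innov = [1.3253]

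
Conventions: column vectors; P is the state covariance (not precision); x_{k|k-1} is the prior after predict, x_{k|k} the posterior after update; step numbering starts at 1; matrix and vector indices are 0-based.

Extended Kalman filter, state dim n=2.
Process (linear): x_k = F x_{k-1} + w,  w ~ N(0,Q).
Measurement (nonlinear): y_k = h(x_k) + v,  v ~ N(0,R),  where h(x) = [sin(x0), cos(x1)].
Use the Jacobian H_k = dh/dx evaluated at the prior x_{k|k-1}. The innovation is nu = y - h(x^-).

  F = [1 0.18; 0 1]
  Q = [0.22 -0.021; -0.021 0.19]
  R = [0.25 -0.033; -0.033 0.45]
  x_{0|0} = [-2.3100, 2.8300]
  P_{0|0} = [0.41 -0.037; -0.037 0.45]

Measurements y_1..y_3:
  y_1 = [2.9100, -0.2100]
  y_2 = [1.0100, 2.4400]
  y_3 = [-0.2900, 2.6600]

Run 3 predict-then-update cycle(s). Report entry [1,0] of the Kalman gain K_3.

K[1,0] = -0.0850

step 1: x^-=[-1.8006, 2.8300]  P^-=[0.6313 0.0230; 0.0230 0.6400]  H_jac=[-0.2278 0.0000; 0.0000 -0.3066]  S=[0.2828 -0.0314; -0.0314 0.5102]  K=[-0.5136 -0.0454; -0.0617 -0.3884]  nu=[3.8837, 0.7418]  x^+=[-3.8289, 2.3024]  P^+=[0.5571 0.0114; 0.0114 0.5635]
step 2: x^-=[-3.4145, 2.3024]  P^-=[0.7994 0.0918; 0.0918 0.7535]  H_jac=[-0.9630 0.0000; 0.0000 -0.7441]  S=[0.9914 0.0328; 0.0328 0.8672]  K=[-0.7749 -0.0495; -0.0679 -0.6440]  nu=[0.7405, 3.1081]  x^+=[-4.1421, 0.2507]  P^+=[0.1995 -0.0044; -0.0044 0.3864]
step 3: x^-=[-4.0970, 0.2507]  P^-=[0.4304 0.0441; 0.0441 0.5764]  H_jac=[-0.5773 0.0000; 0.0000 -0.2481]  S=[0.3934 -0.0267; -0.0267 0.4855]  K=[-0.6354 -0.0575; -0.0850 -0.2992]  nu=[-1.1065, 1.6913]  x^+=[-3.4910, -0.1613]  P^+=[0.2719 0.0197; 0.0197 0.5315]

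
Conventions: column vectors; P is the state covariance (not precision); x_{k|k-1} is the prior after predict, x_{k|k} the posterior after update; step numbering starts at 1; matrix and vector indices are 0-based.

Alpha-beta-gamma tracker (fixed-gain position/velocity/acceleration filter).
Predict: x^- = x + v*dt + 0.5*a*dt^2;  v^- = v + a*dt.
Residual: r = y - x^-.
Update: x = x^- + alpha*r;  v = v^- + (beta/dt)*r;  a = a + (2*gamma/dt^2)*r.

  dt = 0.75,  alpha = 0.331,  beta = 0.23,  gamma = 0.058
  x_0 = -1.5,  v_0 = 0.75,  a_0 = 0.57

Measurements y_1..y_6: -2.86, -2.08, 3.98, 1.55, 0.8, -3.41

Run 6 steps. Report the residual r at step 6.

step 1: x_pred=-0.7772  r=-2.0828  x^+=-1.4666  v^+=0.5388  a^+=0.1405
step 2: x_pred=-1.0230  r=-1.0570  x^+=-1.3729  v^+=0.3200  a^+=-0.0775
step 3: x_pred=-1.1547  r=5.1347  x^+=0.5449  v^+=1.8365  a^+=0.9814
step 4: x_pred=2.1983  r=-0.6483  x^+=1.9837  v^+=2.3737  a^+=0.8477
step 5: x_pred=4.0024  r=-3.2024  x^+=2.9424  v^+=2.0274  a^+=0.1873
step 6: x_pred=4.5157  r=-7.9257  x^+=1.8923  v^+=-0.2626  a^+=-1.4472

resid = -7.9257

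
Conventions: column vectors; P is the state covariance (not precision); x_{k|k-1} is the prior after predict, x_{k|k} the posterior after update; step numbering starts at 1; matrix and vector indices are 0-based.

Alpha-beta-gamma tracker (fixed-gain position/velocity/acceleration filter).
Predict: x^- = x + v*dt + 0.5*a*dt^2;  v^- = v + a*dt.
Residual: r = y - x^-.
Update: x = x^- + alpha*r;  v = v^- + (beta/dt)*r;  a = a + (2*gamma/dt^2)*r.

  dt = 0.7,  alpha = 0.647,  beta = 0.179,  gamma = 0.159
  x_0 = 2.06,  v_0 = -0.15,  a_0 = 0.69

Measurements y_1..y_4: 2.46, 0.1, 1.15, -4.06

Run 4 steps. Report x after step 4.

step 1: x_pred=2.1240  r=0.3359  x^+=2.3414  v^+=0.4189  a^+=0.9080
step 2: x_pred=2.8571  r=-2.7571  x^+=1.0733  v^+=0.3495  a^+=-0.8813
step 3: x_pred=1.1020  r=0.0480  x^+=1.1331  v^+=-0.2551  a^+=-0.8501
step 4: x_pred=0.7462  r=-4.8062  x^+=-2.3634  v^+=-2.0792  a^+=-3.9692

x_post = -2.3634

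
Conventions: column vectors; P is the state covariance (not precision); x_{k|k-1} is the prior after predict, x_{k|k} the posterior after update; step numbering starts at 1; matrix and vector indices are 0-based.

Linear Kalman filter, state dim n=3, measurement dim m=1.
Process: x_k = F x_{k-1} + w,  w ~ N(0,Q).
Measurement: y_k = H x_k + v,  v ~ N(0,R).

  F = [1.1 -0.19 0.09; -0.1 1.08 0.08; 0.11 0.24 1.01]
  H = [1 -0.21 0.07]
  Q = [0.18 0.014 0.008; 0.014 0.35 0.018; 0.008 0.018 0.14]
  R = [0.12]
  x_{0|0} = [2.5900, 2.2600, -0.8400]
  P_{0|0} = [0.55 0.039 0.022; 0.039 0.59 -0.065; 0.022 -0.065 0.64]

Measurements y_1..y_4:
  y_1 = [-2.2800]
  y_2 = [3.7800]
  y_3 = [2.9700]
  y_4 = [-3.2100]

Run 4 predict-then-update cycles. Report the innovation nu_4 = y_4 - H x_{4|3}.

step 1: x^-=[2.3440, 2.1146, -0.0211]  P^-=[0.8623 -0.1195 0.1510; -0.1195 1.0278 0.1461; 0.1510 0.1461 0.8089]  S=[1.0986]  K=[0.8173; -0.2959; 0.1611]  nu=[-4.1785]  x^+=[-1.0713, 3.3511, -0.6942]  P^+=[0.1283 0.1462 0.0064; 0.1462 0.9316 0.1985; 0.0064 0.1985 0.7804]
step 2: x^-=[-1.8776, 3.6707, -0.0148]  P^-=[0.3086 0.0076 0.0609; 0.0076 1.4455 0.5547; 0.0609 0.5547 1.0967]  S=[0.4867]  K=[0.6395; -0.5282; 0.0435]  nu=[6.4295]  x^+=[2.2340, 0.2746, 0.2649]  P^+=[0.1096 0.1720 0.0474; 0.1720 1.3097 0.5659; 0.0474 0.5659 1.0958]
step 3: x^-=[2.4291, 0.0943, 0.5792]  P^-=[0.2868 -0.0011 0.0597; -0.0011 1.9456 1.0849; 0.0597 1.0849 1.6285]  S=[0.4775]  K=[0.6099; -0.6989; -0.1134]  nu=[0.5202]  x^+=[2.7463, -0.2692, 0.5202]  P^+=[0.1092 0.2024 0.0927; 0.2024 1.7123 1.0470; 0.0927 1.0470 1.6224]
step 4: x^-=[3.1189, -0.5238, 0.7629]  P^-=[0.2850 -0.0002 0.0654; -0.0002 2.4944 1.7645; 0.0654 1.7645 2.4338]  S=[0.4843]  K=[0.5980; -0.8269; -0.2783]  nu=[-6.4923]  x^+=[-0.7638, 4.8450, 2.5696]  P^+=[0.1118 0.2393 0.1460; 0.2393 2.1632 1.6531; 0.1460 1.6531 2.3963]

innov = [-6.4923]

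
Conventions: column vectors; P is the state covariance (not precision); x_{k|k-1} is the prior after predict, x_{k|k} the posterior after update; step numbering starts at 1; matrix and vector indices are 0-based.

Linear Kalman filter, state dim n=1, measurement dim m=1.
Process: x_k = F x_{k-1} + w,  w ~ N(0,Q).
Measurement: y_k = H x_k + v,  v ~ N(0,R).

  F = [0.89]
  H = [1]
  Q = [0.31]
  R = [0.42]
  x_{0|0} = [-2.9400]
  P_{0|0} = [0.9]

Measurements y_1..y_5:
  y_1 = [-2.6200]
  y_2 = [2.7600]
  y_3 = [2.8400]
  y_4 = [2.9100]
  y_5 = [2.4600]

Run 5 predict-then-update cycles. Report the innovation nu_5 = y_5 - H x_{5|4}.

step 1: x^-=[-2.6166]  P^-=[1.0229]  S=[1.4429]  K=[0.7089]  nu=[-0.0034]  x^+=[-2.6190]  P^+=[0.2977]
step 2: x^-=[-2.3309]  P^-=[0.5458]  S=[0.9658]  K=[0.5651]  nu=[5.0909]  x^+=[0.5462]  P^+=[0.2374]
step 3: x^-=[0.4861]  P^-=[0.4980]  S=[0.9180]  K=[0.5425]  nu=[2.3539]  x^+=[1.7631]  P^+=[0.2278]
step 4: x^-=[1.5691]  P^-=[0.4905]  S=[0.9105]  K=[0.5387]  nu=[1.3409]  x^+=[2.2915]  P^+=[0.2263]
step 5: x^-=[2.0394]  P^-=[0.4892]  S=[0.9092]  K=[0.5381]  nu=[0.4206]  x^+=[2.2657]  P^+=[0.2260]

innov = [0.4206]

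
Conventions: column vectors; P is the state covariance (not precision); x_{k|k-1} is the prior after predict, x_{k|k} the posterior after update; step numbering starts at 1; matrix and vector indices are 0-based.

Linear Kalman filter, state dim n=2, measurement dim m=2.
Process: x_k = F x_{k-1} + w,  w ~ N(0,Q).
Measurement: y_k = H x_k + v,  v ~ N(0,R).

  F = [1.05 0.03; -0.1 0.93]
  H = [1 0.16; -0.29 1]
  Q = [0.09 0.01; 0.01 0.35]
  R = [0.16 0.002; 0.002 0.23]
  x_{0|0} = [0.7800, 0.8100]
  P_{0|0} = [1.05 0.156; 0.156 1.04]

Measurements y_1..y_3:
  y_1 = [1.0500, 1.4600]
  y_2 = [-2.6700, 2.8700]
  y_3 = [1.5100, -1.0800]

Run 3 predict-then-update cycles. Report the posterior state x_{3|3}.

step 1: x^-=[0.8433, 0.6753]  P^-=[1.2584 0.0806; 0.0806 1.2310]  S=[1.4757 -0.0891; -0.0891 1.5200]  K=[0.8532 -0.1370; 0.2369 0.8083]  nu=[0.0987, 1.0293]  x^+=[0.7864, 1.5307]  P^+=[0.1348 0.0093; 0.0093 0.1891]
step 2: x^-=[0.8717, 1.3449]  P^-=[0.2393 0.0101; 0.0101 0.5132]  S=[0.4157 0.0244; 0.0244 0.7574]  K=[0.5853 -0.0971; 0.1828 0.6678]  nu=[-3.7569, 1.7779]  x^+=[-1.4998, 1.8455]  P^+=[0.0925 0.0057; 0.0057 0.1556]
step 3: x^-=[-1.5194, 1.8663]  P^-=[0.1925 0.0102; 0.0102 0.4844]  S=[0.3682 0.0334; 0.0334 0.7247]  K=[0.5353 -0.0877; 0.1787 0.6561]  nu=[2.7308, -3.3869]  x^+=[0.2392, 0.1318]  P^+=[0.0846 0.0054; 0.0054 0.1528]

x_post = [0.2392, 0.1318]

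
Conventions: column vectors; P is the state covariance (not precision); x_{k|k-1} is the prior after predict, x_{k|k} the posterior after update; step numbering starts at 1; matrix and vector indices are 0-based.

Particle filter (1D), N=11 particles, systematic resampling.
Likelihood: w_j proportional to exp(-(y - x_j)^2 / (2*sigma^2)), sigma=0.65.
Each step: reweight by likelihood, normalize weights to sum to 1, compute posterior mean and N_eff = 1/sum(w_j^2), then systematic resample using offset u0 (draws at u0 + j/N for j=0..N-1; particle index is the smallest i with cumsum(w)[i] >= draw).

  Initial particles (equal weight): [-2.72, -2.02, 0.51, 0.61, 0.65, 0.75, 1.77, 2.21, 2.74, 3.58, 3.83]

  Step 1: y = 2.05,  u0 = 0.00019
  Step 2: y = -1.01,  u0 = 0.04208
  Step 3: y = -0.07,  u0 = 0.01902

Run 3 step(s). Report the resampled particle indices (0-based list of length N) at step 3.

step 1: w=[0.0000, 0.0000, 0.0207, 0.0295, 0.0337, 0.0464, 0.3124, 0.3326, 0.1952, 0.0215, 0.0081]  mean=2.0158  Neff=3.9772  idx=[2, 5, 6, 6, 6, 7, 7, 7, 7, 8, 8]
step 2: w=[0.7147, 0.2815, 0.0012, 0.0012, 0.0012, 0.0001, 0.0001, 0.0001, 0.0001, 0.0000, 0.0000]  mean=0.5824  Neff=1.6946  idx=[0, 0, 0, 0, 0, 0, 0, 0, 1, 1, 1]
step 3: w=[0.0998, 0.0998, 0.0998, 0.0998, 0.0998, 0.0998, 0.0998, 0.0998, 0.0671, 0.0671, 0.0671]  mean=0.5583  Neff=10.7238  idx=[0, 1, 2, 2, 3, 4, 5, 6, 7, 8, 9]

resampled_idx = [0, 1, 2, 2, 3, 4, 5, 6, 7, 8, 9]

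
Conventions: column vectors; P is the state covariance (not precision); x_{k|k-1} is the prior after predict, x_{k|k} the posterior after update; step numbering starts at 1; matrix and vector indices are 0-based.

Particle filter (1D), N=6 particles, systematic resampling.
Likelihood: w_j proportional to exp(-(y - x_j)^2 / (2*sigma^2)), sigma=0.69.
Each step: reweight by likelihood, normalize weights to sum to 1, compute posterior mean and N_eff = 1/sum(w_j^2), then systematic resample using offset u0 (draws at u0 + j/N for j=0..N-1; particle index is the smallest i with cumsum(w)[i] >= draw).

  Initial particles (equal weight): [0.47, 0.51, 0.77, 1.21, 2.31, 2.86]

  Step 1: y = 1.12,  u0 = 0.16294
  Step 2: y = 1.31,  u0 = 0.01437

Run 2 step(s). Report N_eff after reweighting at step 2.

N_eff = 4.7781

step 1: w=[0.1856, 0.1957, 0.2544, 0.2869, 0.0654, 0.0120]  mean=0.9155  Neff=4.4608  idx=[0, 1, 2, 3, 3, 5]
step 2: w=[0.1260, 0.1350, 0.1946, 0.2616, 0.2616, 0.0212]  mean=0.9716  Neff=4.7781  idx=[0, 1, 2, 3, 3, 4]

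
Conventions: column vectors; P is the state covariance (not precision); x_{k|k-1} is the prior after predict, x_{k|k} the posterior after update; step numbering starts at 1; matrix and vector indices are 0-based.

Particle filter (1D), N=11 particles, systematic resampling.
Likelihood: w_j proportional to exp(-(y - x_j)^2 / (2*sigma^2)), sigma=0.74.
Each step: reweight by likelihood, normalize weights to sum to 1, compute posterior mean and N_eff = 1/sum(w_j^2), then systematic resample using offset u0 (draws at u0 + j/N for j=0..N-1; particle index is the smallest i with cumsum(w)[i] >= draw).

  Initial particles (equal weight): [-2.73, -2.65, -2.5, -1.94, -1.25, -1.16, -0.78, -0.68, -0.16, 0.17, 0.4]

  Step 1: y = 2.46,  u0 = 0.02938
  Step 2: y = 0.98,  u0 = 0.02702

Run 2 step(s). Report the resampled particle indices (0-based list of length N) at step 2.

step 1: w=[0.0000, 0.0000, 0.0000, 0.0000, 0.0001, 0.0002, 0.0022, 0.0039, 0.0608, 0.2670, 0.6657]  mean=0.2972  Neff=1.9299  idx=[8, 9, 9, 9, 10, 10, 10, 10, 10, 10, 10]
step 2: w=[0.0430, 0.0773, 0.0773, 0.0773, 0.1036, 0.1036, 0.1036, 0.1036, 0.1036, 0.1036, 0.1036]  mean=0.3226  Neff=10.5397  idx=[0, 1, 3, 4, 5, 5, 6, 7, 8, 9, 10]

resampled_idx = [0, 1, 3, 4, 5, 5, 6, 7, 8, 9, 10]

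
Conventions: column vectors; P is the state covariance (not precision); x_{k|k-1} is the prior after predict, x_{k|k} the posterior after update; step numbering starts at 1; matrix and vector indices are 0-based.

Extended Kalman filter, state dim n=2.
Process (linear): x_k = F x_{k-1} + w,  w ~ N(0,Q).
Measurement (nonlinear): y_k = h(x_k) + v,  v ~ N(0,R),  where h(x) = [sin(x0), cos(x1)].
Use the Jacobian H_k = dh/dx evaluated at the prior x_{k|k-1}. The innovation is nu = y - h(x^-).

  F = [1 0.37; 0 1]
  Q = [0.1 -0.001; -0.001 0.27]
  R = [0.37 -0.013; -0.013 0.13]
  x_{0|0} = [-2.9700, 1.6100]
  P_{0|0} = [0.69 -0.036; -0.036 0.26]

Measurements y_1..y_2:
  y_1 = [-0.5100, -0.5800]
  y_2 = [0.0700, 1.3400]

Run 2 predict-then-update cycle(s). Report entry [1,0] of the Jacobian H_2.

H_jac[1,0] = 0.0000

step 1: x^-=[-2.3743, 1.6100]  P^-=[0.7990 0.0592; 0.0592 0.5300]  H_jac=[-0.7198 0.0000; 0.0000 -0.9992]  S=[0.7839 0.0296; 0.0296 0.6592]  K=[-0.7314 -0.0569; -0.0241 -0.8023]  nu=[0.1842, -0.5408]  x^+=[-2.4782, 2.0395]  P^+=[0.3750 -0.0021; -0.0021 0.1041]
step 2: x^-=[-1.7236, 2.0395]  P^-=[0.4876 0.0354; 0.0354 0.3741]  H_jac=[-0.1522 0.0000; 0.0000 -0.8922]  S=[0.3813 -0.0082; -0.0082 0.4277]  K=[-0.1964 -0.0776; -0.0309 -0.7808]  nu=[1.0583, 1.7917]  x^+=[-2.0705, 0.6078]  P^+=[0.4706 0.0084; 0.0084 0.1133]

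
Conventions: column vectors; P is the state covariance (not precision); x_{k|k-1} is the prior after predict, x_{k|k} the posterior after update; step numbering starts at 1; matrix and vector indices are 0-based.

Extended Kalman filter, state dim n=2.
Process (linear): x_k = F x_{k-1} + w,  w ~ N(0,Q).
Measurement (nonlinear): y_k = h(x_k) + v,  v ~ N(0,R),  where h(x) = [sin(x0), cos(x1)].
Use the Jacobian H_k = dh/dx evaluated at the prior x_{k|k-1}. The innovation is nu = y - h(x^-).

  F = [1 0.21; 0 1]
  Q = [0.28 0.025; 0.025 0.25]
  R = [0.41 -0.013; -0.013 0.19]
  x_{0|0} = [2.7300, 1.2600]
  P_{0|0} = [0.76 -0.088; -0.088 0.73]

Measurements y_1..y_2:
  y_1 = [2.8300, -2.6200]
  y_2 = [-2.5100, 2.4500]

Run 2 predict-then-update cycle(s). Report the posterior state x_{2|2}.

x_post = [3.6572, 6.1601]

step 1: x^-=[2.9946, 1.2600]  P^-=[1.0352 0.0903; 0.0903 0.9800]  H_jac=[-0.9892 0.0000; 0.0000 -0.9521]  S=[1.4230 0.0720; 0.0720 1.0783]  K=[-0.7180 -0.0318; -0.0190 -0.8640]  nu=[2.6835, -2.9258]  x^+=[1.1606, 3.7368]  P^+=[0.2972 -0.0035; -0.0035 0.1722]
step 2: x^-=[1.9454, 3.7368]  P^-=[0.5833 0.0577; 0.0577 0.4222]  H_jac=[-0.3659 0.0000; 0.0000 0.5607]  S=[0.4881 -0.0248; -0.0248 0.3227]  K=[-0.4339 0.0668; -0.0059 0.7330]  nu=[-3.4407, 3.2780]  x^+=[3.6572, 6.1601]  P^+=[0.4886 0.0327; 0.0327 0.2485]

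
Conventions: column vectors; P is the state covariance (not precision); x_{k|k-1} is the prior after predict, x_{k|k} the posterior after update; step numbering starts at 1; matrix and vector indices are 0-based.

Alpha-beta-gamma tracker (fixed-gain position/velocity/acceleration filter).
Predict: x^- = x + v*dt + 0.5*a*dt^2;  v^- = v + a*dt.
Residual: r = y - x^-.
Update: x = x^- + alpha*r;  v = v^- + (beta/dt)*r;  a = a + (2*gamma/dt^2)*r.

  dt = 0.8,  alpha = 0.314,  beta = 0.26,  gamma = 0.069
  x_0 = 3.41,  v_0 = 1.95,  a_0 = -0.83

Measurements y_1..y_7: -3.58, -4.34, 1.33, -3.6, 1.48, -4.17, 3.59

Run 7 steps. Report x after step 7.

step 1: x_pred=4.7044  r=-8.2844  x^+=2.1031  v^+=-1.4064  a^+=-2.6163
step 2: x_pred=0.1407  r=-4.4807  x^+=-1.2662  v^+=-4.9557  a^+=-3.5825
step 3: x_pred=-6.3772  r=7.7072  x^+=-3.9571  v^+=-5.3169  a^+=-1.9206
step 4: x_pred=-8.8252  r=5.2252  x^+=-7.1845  v^+=-5.1552  a^+=-0.7939
step 5: x_pred=-11.5627  r=13.0427  x^+=-7.4673  v^+=-1.5514  a^+=2.0184
step 6: x_pred=-8.0625  r=3.8925  x^+=-6.8403  v^+=1.3284  a^+=2.8577
step 7: x_pred=-4.8631  r=8.4531  x^+=-2.2088  v^+=6.3618  a^+=4.6804

x_post = -2.2088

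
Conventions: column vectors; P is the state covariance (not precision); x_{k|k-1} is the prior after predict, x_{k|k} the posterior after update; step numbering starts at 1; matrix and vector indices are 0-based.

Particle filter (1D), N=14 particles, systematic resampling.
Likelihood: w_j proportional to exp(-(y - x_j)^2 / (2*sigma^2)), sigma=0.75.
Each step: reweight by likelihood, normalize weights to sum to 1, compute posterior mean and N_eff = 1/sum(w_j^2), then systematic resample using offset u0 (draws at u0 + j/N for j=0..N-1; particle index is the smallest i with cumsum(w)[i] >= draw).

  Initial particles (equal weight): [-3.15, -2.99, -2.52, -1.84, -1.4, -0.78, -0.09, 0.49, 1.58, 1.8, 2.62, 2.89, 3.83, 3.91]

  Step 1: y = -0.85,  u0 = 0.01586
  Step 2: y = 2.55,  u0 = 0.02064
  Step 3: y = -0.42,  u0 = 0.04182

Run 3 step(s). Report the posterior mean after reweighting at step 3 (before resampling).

post_mean = 0.3508

step 1: w=[0.0029, 0.0055, 0.0271, 0.1351, 0.2468, 0.3215, 0.1933, 0.0655, 0.0017, 0.0006, 0.0000, 0.0000, 0.0000, 0.0000]  mean=-0.9203  Neff=4.4454  idx=[2, 3, 3, 4, 4, 4, 5, 5, 5, 5, 5, 6, 6, 7]
step 2: w=[0.0000, 0.0000, 0.0000, 0.0000, 0.0000, 0.0000, 0.0019, 0.0019, 0.0019, 0.0019, 0.0019, 0.0746, 0.0746, 0.8412]  mean=0.3911  Neff=1.3914  idx=[11, 12, 13, 13, 13, 13, 13, 13, 13, 13, 13, 13, 13, 13]
step 3: w=[0.1200, 0.1200, 0.0633, 0.0633, 0.0633, 0.0633, 0.0633, 0.0633, 0.0633, 0.0633, 0.0633, 0.0633, 0.0633, 0.0633]  mean=0.3508  Neff=12.9975  idx=[0, 0, 1, 2, 3, 4, 5, 6, 7, 9, 10, 11, 12, 13]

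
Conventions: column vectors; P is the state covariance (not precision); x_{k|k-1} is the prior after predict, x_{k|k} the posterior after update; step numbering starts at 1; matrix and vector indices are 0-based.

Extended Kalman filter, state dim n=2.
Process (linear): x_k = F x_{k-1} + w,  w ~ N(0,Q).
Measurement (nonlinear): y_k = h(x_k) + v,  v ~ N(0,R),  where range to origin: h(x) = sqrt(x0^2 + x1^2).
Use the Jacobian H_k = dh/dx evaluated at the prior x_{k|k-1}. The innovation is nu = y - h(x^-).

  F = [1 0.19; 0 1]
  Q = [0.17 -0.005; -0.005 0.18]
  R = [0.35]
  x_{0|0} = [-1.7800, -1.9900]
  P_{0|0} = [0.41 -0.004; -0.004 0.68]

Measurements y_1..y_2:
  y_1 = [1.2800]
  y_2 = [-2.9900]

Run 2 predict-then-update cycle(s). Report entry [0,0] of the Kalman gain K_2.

step 1: x^-=[-2.1581, -1.9900]  P^-=[0.6030 0.1202; 0.1202 0.8600]  H_jac=[-0.7352 -0.6779]  S=[1.1909]  K=[-0.4407; -0.5637]  nu=[-1.6556]  x^+=[-1.4285, -1.0567]  P^+=[0.3718 -0.1756; -0.1756 0.4815]
step 2: x^-=[-1.6293, -1.0567]  P^-=[0.4924 -0.0892; -0.0892 0.6615]  H_jac=[-0.8390 -0.5441]  S=[0.8111]  K=[-0.4495; -0.3516]  nu=[-4.9320]  x^+=[0.5878, 0.6773]  P^+=[0.3285 -0.2173; -0.2173 0.5613]

K[0,0] = -0.4495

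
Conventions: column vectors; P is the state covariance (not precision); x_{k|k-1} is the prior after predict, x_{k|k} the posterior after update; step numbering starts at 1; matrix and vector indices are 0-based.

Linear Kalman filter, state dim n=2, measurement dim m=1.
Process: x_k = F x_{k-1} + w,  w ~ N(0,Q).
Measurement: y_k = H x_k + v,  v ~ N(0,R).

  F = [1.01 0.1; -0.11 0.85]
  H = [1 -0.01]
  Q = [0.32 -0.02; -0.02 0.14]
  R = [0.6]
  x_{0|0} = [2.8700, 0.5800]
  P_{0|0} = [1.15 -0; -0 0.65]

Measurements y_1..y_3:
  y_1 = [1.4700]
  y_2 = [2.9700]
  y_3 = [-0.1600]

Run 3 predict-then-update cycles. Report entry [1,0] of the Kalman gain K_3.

K[1,0] = -0.0175

step 1: x^-=[2.9567, 0.1773]  P^-=[1.4996 -0.0925; -0.0925 0.6235]  S=[2.1015]  K=[0.7140; -0.0470]  nu=[-1.4849]  x^+=[1.8964, 0.2471]  P^+=[0.4282 -0.0220; -0.0220 0.6189]
step 2: x^-=[1.9401, 0.0014]  P^-=[0.7585 -0.0336; -0.0336 0.5965]  S=[1.3593]  K=[0.5583; -0.0291]  nu=[1.0299]  x^+=[2.5151, -0.0286]  P^+=[0.3349 -0.0115; -0.0115 0.5953]
step 3: x^-=[2.5374, -0.3010]  P^-=[0.6652 -0.0164; -0.0164 0.5763]  S=[1.2656]  K=[0.5257; -0.0175]  nu=[-2.7004]  x^+=[1.1177, -0.2537]  P^+=[0.3154 -0.0047; -0.0047 0.5759]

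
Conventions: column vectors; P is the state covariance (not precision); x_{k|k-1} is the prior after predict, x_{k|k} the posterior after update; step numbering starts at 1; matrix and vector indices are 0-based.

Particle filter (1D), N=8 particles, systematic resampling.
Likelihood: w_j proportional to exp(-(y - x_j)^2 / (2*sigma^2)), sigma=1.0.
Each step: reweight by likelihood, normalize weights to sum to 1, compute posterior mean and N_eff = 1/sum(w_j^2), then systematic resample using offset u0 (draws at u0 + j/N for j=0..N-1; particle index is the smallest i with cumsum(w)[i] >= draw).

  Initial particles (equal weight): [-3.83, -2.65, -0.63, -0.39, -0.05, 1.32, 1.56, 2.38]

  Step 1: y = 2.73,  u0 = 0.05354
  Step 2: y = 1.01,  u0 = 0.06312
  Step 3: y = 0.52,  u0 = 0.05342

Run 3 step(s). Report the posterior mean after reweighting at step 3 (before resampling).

step 1: w=[0.0000, 0.0000, 0.0019, 0.0042, 0.0114, 0.2003, 0.2730, 0.5092]  mean=1.8988  Neff=2.6730  idx=[5, 5, 6, 6, 7, 7, 7, 7]
step 2: w=[0.1836, 0.1836, 0.1656, 0.1656, 0.0754, 0.0754, 0.0754, 0.0754]  mean=1.7191  Neff=6.8954  idx=[0, 1, 1, 2, 3, 3, 5, 7]
step 3: w=[0.1697, 0.1697, 0.1697, 0.1360, 0.1360, 0.1360, 0.0414, 0.0414]  mean=1.5058  Neff=6.8814  idx=[0, 1, 1, 2, 3, 4, 5, 6]

post_mean = 1.5058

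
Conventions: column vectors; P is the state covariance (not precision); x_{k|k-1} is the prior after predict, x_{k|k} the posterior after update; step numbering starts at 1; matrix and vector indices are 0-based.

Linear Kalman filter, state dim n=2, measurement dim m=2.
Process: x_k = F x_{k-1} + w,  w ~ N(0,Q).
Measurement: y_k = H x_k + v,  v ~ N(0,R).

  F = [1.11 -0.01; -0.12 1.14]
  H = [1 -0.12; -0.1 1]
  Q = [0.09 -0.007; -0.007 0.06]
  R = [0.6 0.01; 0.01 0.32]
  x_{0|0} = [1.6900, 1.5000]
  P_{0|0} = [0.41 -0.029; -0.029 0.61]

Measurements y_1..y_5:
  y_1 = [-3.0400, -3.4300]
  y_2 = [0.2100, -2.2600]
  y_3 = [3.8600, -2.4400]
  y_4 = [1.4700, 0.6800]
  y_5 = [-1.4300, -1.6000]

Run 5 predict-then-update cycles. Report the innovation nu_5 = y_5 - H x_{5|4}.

step 1: x^-=[1.8609, 1.5072]  P^-=[0.5959 -0.1053; -0.1053 0.8666]  S=[1.2336 -0.2601; -0.2601 1.2136]  K=[0.4866 -0.0316; -0.0181 0.7189]  nu=[-4.7200, -4.7511]  x^+=[-0.2860, -1.8230]  P^+=[0.2946 0.0242; 0.0242 0.2323]
step 2: x^-=[-0.2992, -2.0438]  P^-=[0.4524 -0.0182; -0.0182 0.3595]  S=[1.0620 -0.0968; -0.0968 0.6876]  K=[0.4251 -0.0324; -0.0100 0.5240]  nu=[0.2640, -0.2461]  x^+=[-0.1790, -2.1754]  P^+=[0.2571 0.0196; 0.0196 0.1695]
step 3: x^-=[-0.1770, -2.4585]  P^-=[0.4064 -0.0184; -0.0184 0.2787]  S=[1.0148 -0.0827; -0.0827 0.6064]  K=[0.3991 -0.0429; -0.0135 0.4607]  nu=[3.7420, 0.0008]  x^+=[1.3165, -2.5087]  P^+=[0.2408 0.0143; 0.0143 0.1487]
step 4: x^-=[1.4864, -3.0179]  P^-=[0.3863 -0.0226; -0.0226 0.2528]  S=[0.9954 -0.0818; -0.0818 0.5812]  K=[0.3867 -0.0509; -0.0173 0.4365]  nu=[-0.3785, 3.8466]  x^+=[1.1442, -1.3325]  P^+=[0.2328 0.0109; 0.0109 0.1406]
step 5: x^-=[1.2834, -1.6563]  P^-=[0.3766 -0.0259; -0.0259 0.2431]  S=[0.9863 -0.0830; -0.0830 0.5720]  K=[0.3803 -0.0559; -0.0199 0.4266]  nu=[-2.9121, 0.1847]  x^+=[0.1657, -1.5196]  P^+=[0.2287 0.0088; 0.0088 0.1372]

innov = [-2.9121, 0.1847]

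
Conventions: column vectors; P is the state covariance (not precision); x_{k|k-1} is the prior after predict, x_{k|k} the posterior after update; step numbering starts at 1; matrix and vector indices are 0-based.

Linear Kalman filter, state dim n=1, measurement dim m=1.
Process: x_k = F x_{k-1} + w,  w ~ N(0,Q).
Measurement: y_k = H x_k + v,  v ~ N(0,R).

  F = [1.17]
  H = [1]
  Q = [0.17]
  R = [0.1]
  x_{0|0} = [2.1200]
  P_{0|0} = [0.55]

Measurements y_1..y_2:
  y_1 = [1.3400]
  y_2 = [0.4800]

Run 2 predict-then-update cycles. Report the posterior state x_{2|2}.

step 1: x^-=[2.4804]  P^-=[0.9229]  S=[1.0229]  K=[0.9022]  nu=[-1.1404]  x^+=[1.4515]  P^+=[0.0902]
step 2: x^-=[1.6982]  P^-=[0.2935]  S=[0.3935]  K=[0.7459]  nu=[-1.2182]  x^+=[0.7896]  P^+=[0.0746]

x_post = [0.7896]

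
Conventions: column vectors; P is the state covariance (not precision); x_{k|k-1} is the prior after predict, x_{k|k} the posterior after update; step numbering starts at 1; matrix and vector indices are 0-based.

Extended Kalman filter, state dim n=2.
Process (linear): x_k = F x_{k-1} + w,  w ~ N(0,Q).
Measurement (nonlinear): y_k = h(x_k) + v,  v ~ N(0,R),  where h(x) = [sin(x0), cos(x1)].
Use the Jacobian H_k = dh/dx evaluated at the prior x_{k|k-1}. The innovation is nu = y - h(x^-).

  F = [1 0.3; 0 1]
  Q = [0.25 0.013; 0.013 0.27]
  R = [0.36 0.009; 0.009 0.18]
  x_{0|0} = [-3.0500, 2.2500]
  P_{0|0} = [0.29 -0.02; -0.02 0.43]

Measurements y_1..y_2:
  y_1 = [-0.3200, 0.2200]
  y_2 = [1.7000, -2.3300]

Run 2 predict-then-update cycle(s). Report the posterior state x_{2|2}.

step 1: x^-=[-2.3750, 2.2500]  P^-=[0.5667 0.1220; 0.1220 0.7000]  H_jac=[-0.7203 0.0000; 0.0000 -0.7781]  S=[0.6540 0.0774; 0.0774 0.6038]  K=[-0.6148 -0.0784; -0.0281 -0.8985]  nu=[0.3737, 0.8482]  x^+=[-2.6713, 1.4774]  P^+=[0.3083 0.0253; 0.0253 0.2082]
step 2: x^-=[-2.2280, 1.4774]  P^-=[0.5922 0.1007; 0.1007 0.4782]  H_jac=[-0.6109 0.0000; 0.0000 -0.9956]  S=[0.5810 0.0703; 0.0703 0.6540]  K=[-0.6121 -0.0876; -0.0181 -0.7260]  nu=[2.4917, -2.4232]  x^+=[-3.5410, 3.1916]  P^+=[0.3620 0.0214; 0.0214 0.1314]

x_post = [-3.5410, 3.1916]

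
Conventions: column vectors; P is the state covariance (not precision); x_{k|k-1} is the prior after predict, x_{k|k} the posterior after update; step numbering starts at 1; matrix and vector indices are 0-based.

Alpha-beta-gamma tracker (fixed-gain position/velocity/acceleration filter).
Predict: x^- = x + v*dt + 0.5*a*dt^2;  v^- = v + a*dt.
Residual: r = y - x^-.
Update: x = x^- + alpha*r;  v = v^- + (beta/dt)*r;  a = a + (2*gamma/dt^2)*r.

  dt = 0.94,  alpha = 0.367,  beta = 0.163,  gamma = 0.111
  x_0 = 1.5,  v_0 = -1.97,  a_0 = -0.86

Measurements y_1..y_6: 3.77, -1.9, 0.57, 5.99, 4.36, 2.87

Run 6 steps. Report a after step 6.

a_post = 1.9087

step 1: x_pred=-0.7317  r=4.5017  x^+=0.9204  v^+=-1.9978  a^+=0.2710
step 2: x_pred=-0.8378  r=-1.0622  x^+=-1.2276  v^+=-1.9272  a^+=0.0042
step 3: x_pred=-3.0373  r=3.6073  x^+=-1.7134  v^+=-1.2978  a^+=0.9105
step 4: x_pred=-2.5311  r=8.5211  x^+=0.5962  v^+=1.0357  a^+=3.0514
step 5: x_pred=2.9178  r=1.4422  x^+=3.4471  v^+=4.1541  a^+=3.4137
step 6: x_pred=8.8601  r=-5.9901  x^+=6.6617  v^+=6.3242  a^+=1.9087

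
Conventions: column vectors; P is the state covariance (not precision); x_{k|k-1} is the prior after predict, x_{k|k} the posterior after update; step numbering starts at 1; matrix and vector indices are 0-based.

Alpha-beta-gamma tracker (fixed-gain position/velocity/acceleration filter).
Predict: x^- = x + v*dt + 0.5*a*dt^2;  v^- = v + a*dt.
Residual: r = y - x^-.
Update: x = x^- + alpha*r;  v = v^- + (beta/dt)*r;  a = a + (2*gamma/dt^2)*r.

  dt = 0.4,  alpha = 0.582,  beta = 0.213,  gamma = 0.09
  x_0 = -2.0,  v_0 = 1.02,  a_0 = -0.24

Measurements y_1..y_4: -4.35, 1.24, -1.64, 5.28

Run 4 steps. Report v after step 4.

step 1: x_pred=-1.6112  r=-2.7388  x^+=-3.2052  v^+=-0.5344  a^+=-3.3211
step 2: x_pred=-3.6846  r=4.9246  x^+=-0.8185  v^+=0.7595  a^+=2.2191
step 3: x_pred=-0.3372  r=-1.3028  x^+=-1.0954  v^+=0.9534  a^+=0.7534
step 4: x_pred=-0.6538  r=5.9338  x^+=2.7997  v^+=4.4145  a^+=7.4289

v_post = 4.4145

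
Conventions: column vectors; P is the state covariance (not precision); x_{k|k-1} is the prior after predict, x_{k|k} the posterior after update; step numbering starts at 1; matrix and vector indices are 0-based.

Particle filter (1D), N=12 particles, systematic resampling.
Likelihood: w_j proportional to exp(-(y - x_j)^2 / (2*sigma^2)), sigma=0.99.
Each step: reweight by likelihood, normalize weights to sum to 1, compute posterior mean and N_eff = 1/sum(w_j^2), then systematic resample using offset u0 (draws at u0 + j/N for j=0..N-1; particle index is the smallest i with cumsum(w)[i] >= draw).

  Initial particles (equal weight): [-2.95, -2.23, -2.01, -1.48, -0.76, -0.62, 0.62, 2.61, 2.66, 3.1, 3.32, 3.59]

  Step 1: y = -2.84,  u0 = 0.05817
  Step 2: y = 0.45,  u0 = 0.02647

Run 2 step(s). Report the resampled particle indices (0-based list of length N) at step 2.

step 1: w=[0.3199, 0.2662, 0.2265, 0.1253, 0.0354, 0.0260, 0.0007, 0.0000, 0.0000, 0.0000, 0.0000, 0.0000]  mean=-2.2205  Neff=4.1305  idx=[0, 0, 0, 0, 1, 1, 1, 2, 2, 2, 3, 5]
step 2: w=[0.0029, 0.0029, 0.0029, 0.0029, 0.0275, 0.0275, 0.0275, 0.0490, 0.0490, 0.0490, 0.1605, 0.5984]  mean=-1.1225  Neff=2.5427  idx=[4, 7, 9, 10, 10, 11, 11, 11, 11, 11, 11, 11]

resampled_idx = [4, 7, 9, 10, 10, 11, 11, 11, 11, 11, 11, 11]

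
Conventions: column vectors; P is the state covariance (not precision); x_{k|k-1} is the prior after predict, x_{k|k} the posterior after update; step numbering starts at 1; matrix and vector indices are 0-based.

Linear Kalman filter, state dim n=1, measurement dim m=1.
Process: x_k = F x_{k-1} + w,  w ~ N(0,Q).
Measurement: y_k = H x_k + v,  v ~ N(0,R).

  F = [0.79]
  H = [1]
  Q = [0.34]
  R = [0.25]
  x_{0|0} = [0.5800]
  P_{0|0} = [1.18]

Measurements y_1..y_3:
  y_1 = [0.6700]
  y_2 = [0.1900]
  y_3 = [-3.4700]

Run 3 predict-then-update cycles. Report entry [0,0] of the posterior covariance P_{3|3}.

P_post[0,0] = 0.1596

step 1: x^-=[0.4582]  P^-=[1.0764]  S=[1.3264]  K=[0.8115]  nu=[0.2118]  x^+=[0.6301]  P^+=[0.2029]
step 2: x^-=[0.4978]  P^-=[0.4666]  S=[0.7166]  K=[0.6511]  nu=[-0.3078]  x^+=[0.2974]  P^+=[0.1628]
step 3: x^-=[0.2349]  P^-=[0.4416]  S=[0.6916]  K=[0.6385]  nu=[-3.7049]  x^+=[-2.1307]  P^+=[0.1596]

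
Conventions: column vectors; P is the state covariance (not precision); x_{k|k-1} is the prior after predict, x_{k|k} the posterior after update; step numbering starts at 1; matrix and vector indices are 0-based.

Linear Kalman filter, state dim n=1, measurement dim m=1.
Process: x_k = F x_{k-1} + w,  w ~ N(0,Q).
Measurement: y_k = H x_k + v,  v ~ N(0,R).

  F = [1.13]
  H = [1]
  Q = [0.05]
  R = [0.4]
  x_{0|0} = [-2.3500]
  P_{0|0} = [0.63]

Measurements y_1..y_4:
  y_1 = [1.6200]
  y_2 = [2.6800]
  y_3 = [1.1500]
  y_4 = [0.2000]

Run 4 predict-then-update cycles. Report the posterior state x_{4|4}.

step 1: x^-=[-2.6555]  P^-=[0.8544]  S=[1.2544]  K=[0.6811]  nu=[4.2755]  x^+=[0.2567]  P^+=[0.2725]
step 2: x^-=[0.2901]  P^-=[0.3979]  S=[0.7979]  K=[0.4987]  nu=[2.3899]  x^+=[1.4819]  P^+=[0.1995]
step 3: x^-=[1.6745]  P^-=[0.3047]  S=[0.7047]  K=[0.4324]  nu=[-0.5245]  x^+=[1.4477]  P^+=[0.1730]
step 4: x^-=[1.6359]  P^-=[0.2708]  S=[0.6708]  K=[0.4037]  nu=[-1.4359]  x^+=[1.0562]  P^+=[0.1615]

x_post = [1.0562]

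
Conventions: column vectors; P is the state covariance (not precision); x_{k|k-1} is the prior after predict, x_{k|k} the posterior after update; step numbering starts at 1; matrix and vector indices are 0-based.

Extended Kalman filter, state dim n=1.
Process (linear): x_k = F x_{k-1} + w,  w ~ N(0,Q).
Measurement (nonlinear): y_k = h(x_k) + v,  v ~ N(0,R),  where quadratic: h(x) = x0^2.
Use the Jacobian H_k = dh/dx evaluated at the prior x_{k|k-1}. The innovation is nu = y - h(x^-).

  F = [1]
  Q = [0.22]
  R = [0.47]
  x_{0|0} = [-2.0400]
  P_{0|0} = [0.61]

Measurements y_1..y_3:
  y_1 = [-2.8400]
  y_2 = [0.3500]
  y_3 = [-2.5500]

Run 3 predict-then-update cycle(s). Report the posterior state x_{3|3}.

x_post = [0.8160]

step 1: x^-=[-2.0400]  P^-=[0.8300]  H_jac=[-4.0800]  S=[14.2865]  K=[-0.2370]  nu=[-7.0016]  x^+=[-0.3804]  P^+=[0.0273]
step 2: x^-=[-0.3804]  P^-=[0.2473]  H_jac=[-0.7608]  S=[0.6131]  K=[-0.3069]  nu=[0.2053]  x^+=[-0.4434]  P^+=[0.1896]
step 3: x^-=[-0.4434]  P^-=[0.4096]  H_jac=[-0.8868]  S=[0.7921]  K=[-0.4585]  nu=[-2.7466]  x^+=[0.8160]  P^+=[0.2430]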